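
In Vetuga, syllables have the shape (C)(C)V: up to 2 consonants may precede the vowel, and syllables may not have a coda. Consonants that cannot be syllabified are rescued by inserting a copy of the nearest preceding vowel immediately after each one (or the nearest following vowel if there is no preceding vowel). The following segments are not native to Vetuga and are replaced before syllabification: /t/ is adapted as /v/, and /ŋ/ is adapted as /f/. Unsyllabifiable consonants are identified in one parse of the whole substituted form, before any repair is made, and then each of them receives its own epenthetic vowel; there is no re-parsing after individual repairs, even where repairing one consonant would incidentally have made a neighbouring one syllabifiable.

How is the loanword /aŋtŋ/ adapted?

afavafa

Substitution: /ŋ/ → /f/, /t/ → /v/, giving /afvf/.
Under (C)(C)V, the unsyllabifiable consonants are /f/, /v/, /f/ (no codas are permitted; onsets may contain at most 2 consonants).
Epenthesis after each stranded consonant: /f/ → /fa/, /v/ → /va/, /f/ → /fa/.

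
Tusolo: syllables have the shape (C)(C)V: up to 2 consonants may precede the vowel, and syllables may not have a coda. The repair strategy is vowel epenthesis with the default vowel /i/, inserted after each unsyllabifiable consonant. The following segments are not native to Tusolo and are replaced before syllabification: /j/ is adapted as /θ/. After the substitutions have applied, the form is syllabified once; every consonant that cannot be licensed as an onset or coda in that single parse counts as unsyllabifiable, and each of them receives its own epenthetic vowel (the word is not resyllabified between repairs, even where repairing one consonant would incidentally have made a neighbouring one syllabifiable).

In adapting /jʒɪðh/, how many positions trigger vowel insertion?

2

After substitution the input is /θʒɪðh/.
The unsyllabifiable consonants are /ð/, /h/; each receives one epenthetic vowel.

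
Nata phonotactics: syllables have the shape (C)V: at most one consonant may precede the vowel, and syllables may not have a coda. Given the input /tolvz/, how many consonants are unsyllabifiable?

3

Under (C)V, the unsyllabifiable consonants are /l/, /v/, /z/ (no codas are permitted; onsets are limited to one consonant).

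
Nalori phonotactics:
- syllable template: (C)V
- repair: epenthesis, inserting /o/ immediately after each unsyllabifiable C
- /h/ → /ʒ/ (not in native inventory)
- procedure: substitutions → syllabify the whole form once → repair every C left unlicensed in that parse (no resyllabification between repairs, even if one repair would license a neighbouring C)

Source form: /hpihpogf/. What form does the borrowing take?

ʒopiʒopogofo

Substitution: /h/ → /ʒ/, giving /ʒpiʒpogf/.
Under (C)V, the unsyllabifiable consonants are /ʒ/, /ʒ/, /g/, /f/ (no codas are permitted; onsets are limited to one consonant).
Each unlicensed consonant becomes the onset of a new syllable: /ʒ/ → /ʒo/, /ʒ/ → /ʒo/, /g/ → /go/, /f/ → /fo/.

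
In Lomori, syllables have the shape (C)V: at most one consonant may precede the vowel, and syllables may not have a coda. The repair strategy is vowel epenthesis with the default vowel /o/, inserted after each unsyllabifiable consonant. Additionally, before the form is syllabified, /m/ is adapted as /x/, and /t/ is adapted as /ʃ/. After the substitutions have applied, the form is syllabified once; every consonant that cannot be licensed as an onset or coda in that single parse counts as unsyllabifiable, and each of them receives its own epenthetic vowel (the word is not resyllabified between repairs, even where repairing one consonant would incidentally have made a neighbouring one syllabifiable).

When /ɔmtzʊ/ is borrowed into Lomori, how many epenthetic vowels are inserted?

2

After substitution the input is /ɔxʃzʊ/.
The unsyllabifiable consonants are /x/, /ʃ/; each receives one epenthetic vowel.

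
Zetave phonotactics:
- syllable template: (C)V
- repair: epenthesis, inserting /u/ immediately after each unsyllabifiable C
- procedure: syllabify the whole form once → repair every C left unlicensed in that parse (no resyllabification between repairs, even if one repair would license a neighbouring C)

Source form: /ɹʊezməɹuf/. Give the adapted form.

The consonants /z/, /f/ cannot be parsed into a legal (C)V syllable (no codas are permitted; onsets are limited to one consonant).
Inserting the epenthetic vowel yields /z/ → /zu/, /f/ → /fu/.

ɹʊezuməɹufu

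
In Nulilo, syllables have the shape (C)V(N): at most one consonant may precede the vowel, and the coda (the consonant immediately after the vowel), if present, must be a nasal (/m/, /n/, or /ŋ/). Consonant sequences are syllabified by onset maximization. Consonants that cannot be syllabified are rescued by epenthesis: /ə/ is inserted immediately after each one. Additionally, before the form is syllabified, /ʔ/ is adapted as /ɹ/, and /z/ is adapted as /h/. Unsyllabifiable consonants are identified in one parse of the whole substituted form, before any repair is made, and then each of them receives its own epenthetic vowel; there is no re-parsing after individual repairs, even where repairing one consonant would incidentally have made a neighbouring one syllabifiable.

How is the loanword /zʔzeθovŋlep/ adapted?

həɹəheθovəŋəlepə

Substitution: /z/ → /h/, /ʔ/ → /ɹ/, giving /hɹheθovŋlep/.
Syllabifying with onset maximization leaves /h/, /ɹ/, /v/, /ŋ/, /p/ stranded (only a nasal (/m/, /n/, or /ŋ/) is licensed in coda position; onsets are limited to one consonant).
Each unlicensed consonant becomes the onset of a new syllable: /h/ → /hə/, /ɹ/ → /ɹə/, /v/ → /və/, /ŋ/ → /ŋə/, /p/ → /pə/.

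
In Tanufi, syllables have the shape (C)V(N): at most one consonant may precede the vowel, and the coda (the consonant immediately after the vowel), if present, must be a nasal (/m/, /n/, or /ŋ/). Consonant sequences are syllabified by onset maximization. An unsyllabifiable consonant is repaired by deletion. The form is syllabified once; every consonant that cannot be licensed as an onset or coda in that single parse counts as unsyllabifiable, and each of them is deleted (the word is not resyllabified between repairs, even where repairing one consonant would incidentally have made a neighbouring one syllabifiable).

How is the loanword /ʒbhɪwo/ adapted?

Under (C)V(N), the unsyllabifiable consonants are /ʒ/, /b/ (only a nasal (/m/, /n/, or /ŋ/) is licensed in coda position; onsets are limited to one consonant).
Deletion applies to /ʒ/, /b/.

hɪwo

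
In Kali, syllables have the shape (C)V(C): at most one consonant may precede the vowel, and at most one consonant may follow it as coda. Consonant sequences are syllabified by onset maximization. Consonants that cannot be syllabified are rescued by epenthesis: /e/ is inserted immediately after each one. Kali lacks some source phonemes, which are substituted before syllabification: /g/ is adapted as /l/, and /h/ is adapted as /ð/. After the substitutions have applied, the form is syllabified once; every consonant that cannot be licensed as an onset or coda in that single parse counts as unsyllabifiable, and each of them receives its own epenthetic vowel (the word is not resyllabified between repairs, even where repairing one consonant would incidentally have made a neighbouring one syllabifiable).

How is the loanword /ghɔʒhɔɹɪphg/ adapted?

leðɔʒðɔɹɪpðele

Substitution: /g/ → /l/, /h/ → /ð/, giving /lðɔʒðɔɹɪpðl/.
Under (C)V(C), the unsyllabifiable consonants are /l/, /ð/, /l/ (at most one coda consonant is licensed; onsets are limited to one consonant).
Inserting the epenthetic vowel yields /l/ → /le/, /ð/ → /ðe/, /l/ → /le/.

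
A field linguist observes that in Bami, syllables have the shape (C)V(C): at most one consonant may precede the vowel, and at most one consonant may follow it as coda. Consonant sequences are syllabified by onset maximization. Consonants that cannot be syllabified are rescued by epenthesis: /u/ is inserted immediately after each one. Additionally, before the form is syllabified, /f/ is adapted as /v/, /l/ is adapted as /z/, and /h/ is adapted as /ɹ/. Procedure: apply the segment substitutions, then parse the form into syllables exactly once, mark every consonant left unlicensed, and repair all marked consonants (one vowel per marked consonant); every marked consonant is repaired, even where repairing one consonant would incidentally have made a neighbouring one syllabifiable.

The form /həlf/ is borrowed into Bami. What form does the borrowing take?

ɹəzvu

Substitution: /h/ → /ɹ/, /l/ → /z/, /f/ → /v/, giving /ɹəzv/.
The consonants /v/ cannot be parsed into a legal (C)V(C) syllable (at most one coda consonant is licensed; onsets are limited to one consonant).
Epenthesis after each stranded consonant: /v/ → /vu/.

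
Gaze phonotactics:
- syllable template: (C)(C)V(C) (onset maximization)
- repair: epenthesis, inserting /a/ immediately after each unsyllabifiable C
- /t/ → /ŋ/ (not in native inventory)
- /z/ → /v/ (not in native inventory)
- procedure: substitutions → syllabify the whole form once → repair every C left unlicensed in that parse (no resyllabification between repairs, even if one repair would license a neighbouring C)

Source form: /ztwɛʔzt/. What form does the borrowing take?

Substitution: /z/ → /v/, /t/ → /ŋ/, giving /vŋwɛʔvŋ/.
The consonants /v/, /v/, /ŋ/ cannot be parsed into a legal (C)(C)V(C) syllable (at most one coda consonant is licensed; onsets may contain at most 2 consonants).
Inserting the epenthetic vowel yields /v/ → /va/, /v/ → /va/, /ŋ/ → /ŋa/.

vaŋwɛʔvaŋa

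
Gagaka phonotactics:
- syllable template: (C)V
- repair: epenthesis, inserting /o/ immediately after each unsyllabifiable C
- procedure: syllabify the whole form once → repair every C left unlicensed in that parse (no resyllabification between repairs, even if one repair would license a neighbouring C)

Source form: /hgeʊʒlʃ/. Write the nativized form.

The consonants /h/, /ʒ/, /l/, /ʃ/ cannot be parsed into a legal (C)V syllable (no codas are permitted; onsets are limited to one consonant).
Each unlicensed consonant becomes the onset of a new syllable: /h/ → /ho/, /ʒ/ → /ʒo/, /l/ → /lo/, /ʃ/ → /ʃo/.

hogeʊʒoloʃo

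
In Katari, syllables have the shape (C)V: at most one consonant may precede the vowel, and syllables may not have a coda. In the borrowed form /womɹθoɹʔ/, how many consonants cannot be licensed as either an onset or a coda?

4

Syllabifying with onset maximization leaves /m/, /ɹ/, /ɹ/, /ʔ/ stranded (no codas are permitted; onsets are limited to one consonant).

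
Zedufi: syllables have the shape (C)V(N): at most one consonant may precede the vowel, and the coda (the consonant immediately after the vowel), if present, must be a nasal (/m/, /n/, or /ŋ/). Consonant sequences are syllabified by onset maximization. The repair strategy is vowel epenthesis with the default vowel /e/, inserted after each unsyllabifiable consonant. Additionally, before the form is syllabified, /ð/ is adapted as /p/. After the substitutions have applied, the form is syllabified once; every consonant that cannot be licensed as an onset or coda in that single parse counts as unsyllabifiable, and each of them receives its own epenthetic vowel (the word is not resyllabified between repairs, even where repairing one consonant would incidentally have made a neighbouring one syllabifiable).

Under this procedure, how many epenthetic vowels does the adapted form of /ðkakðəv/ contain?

After substitution the input is /pkakpəv/.
The unsyllabifiable consonants are /p/, /k/, /v/; each receives one epenthetic vowel.

3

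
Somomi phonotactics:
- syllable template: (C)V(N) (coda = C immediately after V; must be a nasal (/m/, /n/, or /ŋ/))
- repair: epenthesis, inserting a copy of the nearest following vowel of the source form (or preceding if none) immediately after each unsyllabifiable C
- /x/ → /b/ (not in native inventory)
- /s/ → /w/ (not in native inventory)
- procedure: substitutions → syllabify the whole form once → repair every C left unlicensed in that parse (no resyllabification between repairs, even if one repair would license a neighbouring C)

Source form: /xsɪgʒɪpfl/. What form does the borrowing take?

bɪwɪgɪʒɪpɪfɪlɪ

Substitution: /x/ → /b/, /s/ → /w/, giving /bwɪgʒɪpfl/.
Under (C)V(N), the unsyllabifiable consonants are /b/, /g/, /p/, /f/, /l/ (only a nasal (/m/, /n/, or /ŋ/) is licensed in coda position; onsets are limited to one consonant).
Each unlicensed consonant becomes the onset of a new syllable: /b/ → /bɪ/, /g/ → /gɪ/, /p/ → /pɪ/, /f/ → /fɪ/, /l/ → /lɪ/.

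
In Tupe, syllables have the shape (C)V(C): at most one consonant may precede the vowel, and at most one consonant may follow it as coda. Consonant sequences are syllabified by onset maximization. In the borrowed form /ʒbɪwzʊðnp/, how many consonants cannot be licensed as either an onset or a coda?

3

The consonants /ʒ/, /n/, /p/ cannot be parsed into a legal (C)V(C) syllable (at most one coda consonant is licensed; onsets are limited to one consonant).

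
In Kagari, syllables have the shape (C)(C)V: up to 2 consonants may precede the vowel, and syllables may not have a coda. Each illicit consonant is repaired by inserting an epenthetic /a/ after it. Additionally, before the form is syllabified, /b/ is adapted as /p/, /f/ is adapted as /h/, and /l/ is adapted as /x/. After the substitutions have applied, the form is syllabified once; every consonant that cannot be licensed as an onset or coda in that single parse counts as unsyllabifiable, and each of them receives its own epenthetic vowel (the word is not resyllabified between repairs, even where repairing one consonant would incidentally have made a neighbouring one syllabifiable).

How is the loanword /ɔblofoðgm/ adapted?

Substitution: /b/ → /p/, /l/ → /x/, /f/ → /h/, giving /ɔpxohoðgm/.
Syllabifying with onset maximization leaves /ð/, /g/, /m/ stranded (no codas are permitted; onsets may contain at most 2 consonants).
Epenthesis after each stranded consonant: /ð/ → /ða/, /g/ → /ga/, /m/ → /ma/.

ɔpxohoðagama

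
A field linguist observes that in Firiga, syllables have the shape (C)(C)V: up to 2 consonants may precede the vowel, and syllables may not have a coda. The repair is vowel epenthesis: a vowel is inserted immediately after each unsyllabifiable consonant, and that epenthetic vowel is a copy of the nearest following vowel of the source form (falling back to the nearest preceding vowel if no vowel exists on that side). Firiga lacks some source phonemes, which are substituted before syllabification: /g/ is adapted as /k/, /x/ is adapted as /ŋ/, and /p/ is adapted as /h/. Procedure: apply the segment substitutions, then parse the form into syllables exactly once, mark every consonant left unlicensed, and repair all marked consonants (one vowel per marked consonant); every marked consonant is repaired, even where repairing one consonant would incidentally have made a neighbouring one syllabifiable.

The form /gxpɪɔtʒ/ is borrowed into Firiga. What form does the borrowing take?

Substitution: /g/ → /k/, /x/ → /ŋ/, /p/ → /h/, giving /kŋhɪɔtʒ/.
Syllabifying with onset maximization leaves /k/, /t/, /ʒ/ stranded (no codas are permitted; onsets may contain at most 2 consonants).
Inserting the epenthetic vowel yields /k/ → /kɪ/, /t/ → /tɔ/, /ʒ/ → /ʒɔ/.

kɪŋhɪɔtɔʒɔ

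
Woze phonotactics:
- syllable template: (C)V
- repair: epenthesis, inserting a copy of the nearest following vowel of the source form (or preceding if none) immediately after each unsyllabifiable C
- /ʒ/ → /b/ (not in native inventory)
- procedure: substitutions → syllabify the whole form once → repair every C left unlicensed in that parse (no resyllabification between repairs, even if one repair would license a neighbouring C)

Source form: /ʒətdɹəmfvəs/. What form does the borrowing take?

bətədəɹəməfəvəsə

Substitution: /ʒ/ → /b/, giving /bətdɹəmfvəs/.
Under (C)V, the unsyllabifiable consonants are /t/, /d/, /m/, /f/, /s/ (no codas are permitted; onsets are limited to one consonant).
Each unlicensed consonant becomes the onset of a new syllable: /t/ → /tə/, /d/ → /də/, /m/ → /mə/, /f/ → /fə/, /s/ → /sə/.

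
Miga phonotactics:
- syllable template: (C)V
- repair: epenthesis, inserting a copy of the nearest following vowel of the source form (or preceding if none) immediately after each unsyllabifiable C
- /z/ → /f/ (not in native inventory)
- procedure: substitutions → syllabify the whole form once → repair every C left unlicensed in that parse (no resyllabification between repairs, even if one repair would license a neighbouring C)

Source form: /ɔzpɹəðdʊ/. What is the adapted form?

ɔfəpəɹəðʊdʊ

Substitution: /z/ → /f/, giving /ɔfpɹəðdʊ/.
Syllabifying with onset maximization leaves /f/, /p/, /ð/ stranded (no codas are permitted; onsets are limited to one consonant).
Epenthesis after each stranded consonant: /f/ → /fə/, /p/ → /pə/, /ð/ → /ðʊ/.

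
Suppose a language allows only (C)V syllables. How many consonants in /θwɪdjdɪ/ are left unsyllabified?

3

Under (C)V, the unsyllabifiable consonants are /θ/, /d/, /j/ (no codas are permitted; onsets are limited to one consonant).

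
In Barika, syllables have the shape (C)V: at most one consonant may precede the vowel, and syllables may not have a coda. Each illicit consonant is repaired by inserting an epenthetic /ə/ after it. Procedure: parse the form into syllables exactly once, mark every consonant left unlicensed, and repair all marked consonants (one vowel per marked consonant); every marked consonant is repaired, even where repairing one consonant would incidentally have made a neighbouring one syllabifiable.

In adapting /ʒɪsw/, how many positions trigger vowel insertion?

2

The unsyllabifiable consonants are /s/, /w/; each receives one epenthetic vowel.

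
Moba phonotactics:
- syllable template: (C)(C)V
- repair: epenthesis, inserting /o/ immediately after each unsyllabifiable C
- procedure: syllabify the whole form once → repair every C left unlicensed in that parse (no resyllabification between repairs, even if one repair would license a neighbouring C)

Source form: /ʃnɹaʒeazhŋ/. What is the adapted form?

Under (C)(C)V, the unsyllabifiable consonants are /ʃ/, /z/, /h/, /ŋ/ (no codas are permitted; onsets may contain at most 2 consonants).
Epenthesis after each stranded consonant: /ʃ/ → /ʃo/, /z/ → /zo/, /h/ → /ho/, /ŋ/ → /ŋo/.

ʃonɹaʒeazohoŋo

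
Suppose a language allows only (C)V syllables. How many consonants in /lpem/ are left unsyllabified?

2

Under (C)V, the unsyllabifiable consonants are /l/, /m/ (no codas are permitted; onsets are limited to one consonant).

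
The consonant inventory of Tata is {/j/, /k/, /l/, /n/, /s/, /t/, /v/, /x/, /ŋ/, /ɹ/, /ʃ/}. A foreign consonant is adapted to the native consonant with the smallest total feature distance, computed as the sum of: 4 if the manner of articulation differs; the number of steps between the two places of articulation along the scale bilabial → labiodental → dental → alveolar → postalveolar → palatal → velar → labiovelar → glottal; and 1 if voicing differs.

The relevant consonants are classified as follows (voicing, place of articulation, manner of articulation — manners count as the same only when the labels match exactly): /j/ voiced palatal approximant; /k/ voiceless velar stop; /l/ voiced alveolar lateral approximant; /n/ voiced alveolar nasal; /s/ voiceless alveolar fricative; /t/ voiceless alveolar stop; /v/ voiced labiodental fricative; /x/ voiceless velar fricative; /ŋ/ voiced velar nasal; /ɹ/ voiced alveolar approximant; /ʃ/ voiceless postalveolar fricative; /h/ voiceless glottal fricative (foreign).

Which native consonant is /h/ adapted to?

/x/ is closest: same manner (fricative), place distance 2 (glottal→velar), same voicing; total 2. Next closest is /ʃ/ at distance 4.

x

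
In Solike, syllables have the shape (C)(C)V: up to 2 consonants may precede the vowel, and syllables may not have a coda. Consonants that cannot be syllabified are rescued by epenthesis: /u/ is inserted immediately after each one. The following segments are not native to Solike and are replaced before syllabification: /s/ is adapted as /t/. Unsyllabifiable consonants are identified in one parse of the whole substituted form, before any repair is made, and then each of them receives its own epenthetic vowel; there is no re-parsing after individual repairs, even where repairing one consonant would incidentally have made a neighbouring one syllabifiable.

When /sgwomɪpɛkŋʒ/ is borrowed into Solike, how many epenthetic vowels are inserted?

4

After substitution the input is /tgwomɪpɛkŋʒ/.
The unsyllabifiable consonants are /t/, /k/, /ŋ/, /ʒ/; each receives one epenthetic vowel.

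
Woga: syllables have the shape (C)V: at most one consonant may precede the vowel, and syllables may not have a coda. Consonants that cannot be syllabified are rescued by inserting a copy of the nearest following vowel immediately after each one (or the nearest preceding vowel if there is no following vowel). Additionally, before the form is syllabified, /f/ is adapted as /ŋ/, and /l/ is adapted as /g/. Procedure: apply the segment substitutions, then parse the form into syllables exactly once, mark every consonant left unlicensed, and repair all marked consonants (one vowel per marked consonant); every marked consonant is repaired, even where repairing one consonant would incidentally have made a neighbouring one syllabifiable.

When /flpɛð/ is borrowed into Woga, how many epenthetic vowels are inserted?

After substitution the input is /ŋgpɛð/.
The unsyllabifiable consonants are /ŋ/, /g/, /ð/; each receives one epenthetic vowel.

3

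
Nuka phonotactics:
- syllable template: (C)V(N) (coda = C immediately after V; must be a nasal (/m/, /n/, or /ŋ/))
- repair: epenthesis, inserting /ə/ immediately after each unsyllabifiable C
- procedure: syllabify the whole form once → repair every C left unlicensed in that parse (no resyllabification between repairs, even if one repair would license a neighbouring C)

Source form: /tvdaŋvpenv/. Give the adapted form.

Under (C)V(N), the unsyllabifiable consonants are /t/, /v/, /v/, /v/ (only a nasal (/m/, /n/, or /ŋ/) is licensed in coda position; onsets are limited to one consonant).
Inserting the epenthetic vowel yields /t/ → /tə/, /v/ → /və/, /v/ → /və/, /v/ → /və/.

təvədaŋvəpenvə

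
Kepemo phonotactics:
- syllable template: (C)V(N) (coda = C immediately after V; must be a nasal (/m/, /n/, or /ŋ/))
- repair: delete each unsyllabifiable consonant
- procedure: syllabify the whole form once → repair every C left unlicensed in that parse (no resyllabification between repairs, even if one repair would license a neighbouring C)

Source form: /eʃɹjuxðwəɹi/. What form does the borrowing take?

ejuwəɹi

The consonants /ʃ/, /ɹ/, /x/, /ð/ cannot be parsed into a legal (C)V(N) syllable (only a nasal (/m/, /n/, or /ŋ/) is licensed in coda position; onsets are limited to one consonant).
Each unlicensed consonant is deleted: /ʃ/, /ɹ/, /x/, /ð/.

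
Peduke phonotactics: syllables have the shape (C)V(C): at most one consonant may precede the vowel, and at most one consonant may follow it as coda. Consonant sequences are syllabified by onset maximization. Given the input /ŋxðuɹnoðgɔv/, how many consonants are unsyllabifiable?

2

Under (C)V(C), the unsyllabifiable consonants are /ŋ/, /x/ (at most one coda consonant is licensed; onsets are limited to one consonant).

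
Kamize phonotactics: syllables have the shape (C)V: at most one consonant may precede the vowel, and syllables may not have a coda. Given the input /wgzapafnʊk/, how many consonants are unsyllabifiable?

Under (C)V, the unsyllabifiable consonants are /w/, /g/, /f/, /k/ (no codas are permitted; onsets are limited to one consonant).

4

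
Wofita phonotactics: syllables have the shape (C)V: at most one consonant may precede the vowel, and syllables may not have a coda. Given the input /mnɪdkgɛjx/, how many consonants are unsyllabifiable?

Under (C)V, the unsyllabifiable consonants are /m/, /d/, /k/, /j/, /x/ (no codas are permitted; onsets are limited to one consonant).

5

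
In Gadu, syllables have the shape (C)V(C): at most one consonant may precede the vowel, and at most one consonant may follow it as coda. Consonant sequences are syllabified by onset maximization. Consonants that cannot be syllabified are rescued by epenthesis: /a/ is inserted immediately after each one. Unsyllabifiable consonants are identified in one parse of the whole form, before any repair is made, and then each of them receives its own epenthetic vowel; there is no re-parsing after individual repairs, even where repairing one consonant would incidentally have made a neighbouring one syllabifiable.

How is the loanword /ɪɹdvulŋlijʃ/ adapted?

Under (C)V(C), the unsyllabifiable consonants are /d/, /ŋ/, /ʃ/ (at most one coda consonant is licensed; onsets are limited to one consonant).
Each unlicensed consonant becomes the onset of a new syllable: /d/ → /da/, /ŋ/ → /ŋa/, /ʃ/ → /ʃa/.

ɪɹdavulŋalijʃa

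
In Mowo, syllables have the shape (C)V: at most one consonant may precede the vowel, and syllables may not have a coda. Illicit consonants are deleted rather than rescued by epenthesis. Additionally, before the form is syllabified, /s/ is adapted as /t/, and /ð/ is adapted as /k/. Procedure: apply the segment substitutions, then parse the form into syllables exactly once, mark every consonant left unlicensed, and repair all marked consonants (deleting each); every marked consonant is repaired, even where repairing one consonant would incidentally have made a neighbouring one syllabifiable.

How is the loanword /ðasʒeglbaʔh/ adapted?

Substitution: /ð/ → /k/, /s/ → /t/, giving /katʒeglbaʔh/.
Syllabifying with onset maximization leaves /t/, /g/, /l/, /ʔ/, /h/ stranded (no codas are permitted; onsets are limited to one consonant).
Deleting the stranded consonants removes /t/, /g/, /l/, /ʔ/, /h/.

kaʒeba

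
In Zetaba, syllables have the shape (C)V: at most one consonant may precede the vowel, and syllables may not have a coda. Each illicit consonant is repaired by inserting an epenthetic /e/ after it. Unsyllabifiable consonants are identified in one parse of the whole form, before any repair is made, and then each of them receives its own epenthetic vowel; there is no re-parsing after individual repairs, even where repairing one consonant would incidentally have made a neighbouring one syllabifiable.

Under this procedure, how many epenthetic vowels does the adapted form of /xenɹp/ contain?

The unsyllabifiable consonants are /n/, /ɹ/, /p/; each receives one epenthetic vowel.

3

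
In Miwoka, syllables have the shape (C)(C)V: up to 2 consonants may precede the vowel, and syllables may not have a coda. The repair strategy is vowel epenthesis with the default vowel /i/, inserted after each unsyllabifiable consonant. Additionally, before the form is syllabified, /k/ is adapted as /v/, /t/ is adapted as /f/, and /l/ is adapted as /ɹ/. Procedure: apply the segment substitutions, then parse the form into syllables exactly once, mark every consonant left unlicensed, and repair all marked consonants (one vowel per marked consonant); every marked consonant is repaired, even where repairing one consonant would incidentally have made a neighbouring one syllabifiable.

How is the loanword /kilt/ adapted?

viɹifi

Substitution: /k/ → /v/, /l/ → /ɹ/, /t/ → /f/, giving /viɹf/.
Syllabifying with onset maximization leaves /ɹ/, /f/ stranded (no codas are permitted; onsets may contain at most 2 consonants).
Epenthesis after each stranded consonant: /ɹ/ → /ɹi/, /f/ → /fi/.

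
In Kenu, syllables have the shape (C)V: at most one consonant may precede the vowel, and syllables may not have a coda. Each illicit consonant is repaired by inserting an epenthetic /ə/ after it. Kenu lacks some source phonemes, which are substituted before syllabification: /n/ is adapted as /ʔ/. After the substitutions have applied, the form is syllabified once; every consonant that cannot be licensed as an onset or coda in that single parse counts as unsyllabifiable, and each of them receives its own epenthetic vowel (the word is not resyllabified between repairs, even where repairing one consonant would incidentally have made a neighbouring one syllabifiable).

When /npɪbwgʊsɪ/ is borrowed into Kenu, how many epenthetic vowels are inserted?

3

After substitution the input is /ʔpɪbwgʊsɪ/.
The unsyllabifiable consonants are /ʔ/, /b/, /w/; each receives one epenthetic vowel.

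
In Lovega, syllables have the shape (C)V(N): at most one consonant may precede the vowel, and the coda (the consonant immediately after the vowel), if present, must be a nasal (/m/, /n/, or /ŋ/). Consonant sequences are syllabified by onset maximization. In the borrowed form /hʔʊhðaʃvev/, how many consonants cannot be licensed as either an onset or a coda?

4

Under (C)V(N), the unsyllabifiable consonants are /h/, /h/, /ʃ/, /v/ (only a nasal (/m/, /n/, or /ŋ/) is licensed in coda position; onsets are limited to one consonant).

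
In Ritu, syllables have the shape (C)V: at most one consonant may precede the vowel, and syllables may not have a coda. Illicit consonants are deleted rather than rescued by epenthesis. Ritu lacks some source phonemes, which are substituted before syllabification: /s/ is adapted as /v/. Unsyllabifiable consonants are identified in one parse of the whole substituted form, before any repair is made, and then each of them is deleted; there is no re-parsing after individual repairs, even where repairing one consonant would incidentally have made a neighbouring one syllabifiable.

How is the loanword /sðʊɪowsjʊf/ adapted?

ðʊɪojʊ

Substitution: /s/ → /v/, giving /vðʊɪowvjʊf/.
The consonants /v/, /w/, /v/, /f/ cannot be parsed into a legal (C)V syllable (no codas are permitted; onsets are limited to one consonant).
Deletion applies to /v/, /w/, /v/, /f/.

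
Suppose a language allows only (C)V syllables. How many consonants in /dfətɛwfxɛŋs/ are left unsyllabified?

Under (C)V, the unsyllabifiable consonants are /d/, /w/, /f/, /ŋ/, /s/ (no codas are permitted; onsets are limited to one consonant).

5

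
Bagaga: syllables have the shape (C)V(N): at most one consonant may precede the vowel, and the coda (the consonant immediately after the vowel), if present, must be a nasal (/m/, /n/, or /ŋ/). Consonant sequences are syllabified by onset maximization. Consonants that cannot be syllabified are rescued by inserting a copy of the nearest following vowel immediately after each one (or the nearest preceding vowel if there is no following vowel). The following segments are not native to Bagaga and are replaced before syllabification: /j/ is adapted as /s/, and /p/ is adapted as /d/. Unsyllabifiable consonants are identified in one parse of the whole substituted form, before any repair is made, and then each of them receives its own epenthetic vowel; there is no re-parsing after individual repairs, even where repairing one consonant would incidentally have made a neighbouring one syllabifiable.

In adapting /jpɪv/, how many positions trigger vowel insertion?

After substitution the input is /sdɪv/.
The unsyllabifiable consonants are /s/, /v/; each receives one epenthetic vowel.

2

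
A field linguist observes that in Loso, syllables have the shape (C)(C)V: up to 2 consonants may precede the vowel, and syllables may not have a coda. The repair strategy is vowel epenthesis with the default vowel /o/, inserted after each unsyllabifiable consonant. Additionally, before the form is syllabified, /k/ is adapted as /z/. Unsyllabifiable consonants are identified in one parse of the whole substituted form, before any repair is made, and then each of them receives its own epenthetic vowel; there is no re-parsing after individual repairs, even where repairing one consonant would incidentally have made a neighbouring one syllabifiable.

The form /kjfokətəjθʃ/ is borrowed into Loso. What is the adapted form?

zojfozətəjoθoʃo

Substitution: /k/ → /z/, giving /zjfozətəjθʃ/.
Under (C)(C)V, the unsyllabifiable consonants are /z/, /j/, /θ/, /ʃ/ (no codas are permitted; onsets may contain at most 2 consonants).
Epenthesis after each stranded consonant: /z/ → /zo/, /j/ → /jo/, /θ/ → /θo/, /ʃ/ → /ʃo/.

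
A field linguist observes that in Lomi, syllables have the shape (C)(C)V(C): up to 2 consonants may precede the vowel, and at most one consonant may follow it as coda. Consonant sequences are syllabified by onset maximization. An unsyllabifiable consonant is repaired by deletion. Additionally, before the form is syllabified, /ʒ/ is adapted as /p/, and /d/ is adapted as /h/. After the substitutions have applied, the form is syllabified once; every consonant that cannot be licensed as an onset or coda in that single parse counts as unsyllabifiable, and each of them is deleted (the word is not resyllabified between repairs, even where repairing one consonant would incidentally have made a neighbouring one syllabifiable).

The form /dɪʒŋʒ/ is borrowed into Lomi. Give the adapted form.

Substitution: /d/ → /h/, /ʒ/ → /p/, giving /hɪpŋp/.
Syllabifying with onset maximization leaves /ŋ/, /p/ stranded (at most one coda consonant is licensed; onsets may contain at most 2 consonants).
Deletion applies to /ŋ/, /p/.

hɪp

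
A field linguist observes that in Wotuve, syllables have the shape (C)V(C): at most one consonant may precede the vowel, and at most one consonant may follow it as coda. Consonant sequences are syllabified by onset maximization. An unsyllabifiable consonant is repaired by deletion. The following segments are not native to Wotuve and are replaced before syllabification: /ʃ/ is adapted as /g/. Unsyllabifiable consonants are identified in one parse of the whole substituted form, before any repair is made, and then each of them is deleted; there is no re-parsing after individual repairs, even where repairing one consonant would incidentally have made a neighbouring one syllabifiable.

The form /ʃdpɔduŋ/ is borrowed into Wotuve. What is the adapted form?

pɔduŋ

Substitution: /ʃ/ → /g/, giving /gdpɔduŋ/.
The consonants /g/, /d/ cannot be parsed into a legal (C)V(C) syllable (at most one coda consonant is licensed; onsets are limited to one consonant).
Deleting the stranded consonants removes /g/, /d/.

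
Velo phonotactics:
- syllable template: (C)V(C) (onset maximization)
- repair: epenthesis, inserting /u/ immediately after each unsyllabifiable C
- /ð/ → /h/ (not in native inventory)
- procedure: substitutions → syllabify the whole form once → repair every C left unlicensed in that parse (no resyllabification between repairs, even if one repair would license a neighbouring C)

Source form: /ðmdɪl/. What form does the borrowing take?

Substitution: /ð/ → /h/, giving /hmdɪl/.
Syllabifying with onset maximization leaves /h/, /m/ stranded (at most one coda consonant is licensed; onsets are limited to one consonant).
Epenthesis after each stranded consonant: /h/ → /hu/, /m/ → /mu/.

humudɪl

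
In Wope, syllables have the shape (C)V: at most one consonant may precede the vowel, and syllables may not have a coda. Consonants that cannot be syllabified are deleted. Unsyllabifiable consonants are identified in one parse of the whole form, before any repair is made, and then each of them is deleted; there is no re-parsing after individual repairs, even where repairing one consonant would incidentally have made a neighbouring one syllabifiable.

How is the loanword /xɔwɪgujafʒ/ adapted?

xɔwɪguja

Syllabifying with onset maximization leaves /f/, /ʒ/ stranded (no codas are permitted; onsets are limited to one consonant).
Deletion applies to /f/, /ʒ/.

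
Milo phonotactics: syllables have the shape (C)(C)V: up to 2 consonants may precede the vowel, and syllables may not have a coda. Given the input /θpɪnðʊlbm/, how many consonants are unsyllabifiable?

The consonants /l/, /b/, /m/ cannot be parsed into a legal (C)(C)V syllable (no codas are permitted; onsets may contain at most 2 consonants).

3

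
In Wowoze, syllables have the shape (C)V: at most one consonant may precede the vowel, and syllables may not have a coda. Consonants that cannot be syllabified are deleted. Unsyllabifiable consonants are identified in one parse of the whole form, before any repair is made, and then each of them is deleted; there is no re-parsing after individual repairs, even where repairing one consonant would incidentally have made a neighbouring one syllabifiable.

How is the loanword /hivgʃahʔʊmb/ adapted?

hiʃaʔʊ

Under (C)V, the unsyllabifiable consonants are /v/, /g/, /h/, /m/, /b/ (no codas are permitted; onsets are limited to one consonant).
Each unlicensed consonant is deleted: /v/, /g/, /h/, /m/, /b/.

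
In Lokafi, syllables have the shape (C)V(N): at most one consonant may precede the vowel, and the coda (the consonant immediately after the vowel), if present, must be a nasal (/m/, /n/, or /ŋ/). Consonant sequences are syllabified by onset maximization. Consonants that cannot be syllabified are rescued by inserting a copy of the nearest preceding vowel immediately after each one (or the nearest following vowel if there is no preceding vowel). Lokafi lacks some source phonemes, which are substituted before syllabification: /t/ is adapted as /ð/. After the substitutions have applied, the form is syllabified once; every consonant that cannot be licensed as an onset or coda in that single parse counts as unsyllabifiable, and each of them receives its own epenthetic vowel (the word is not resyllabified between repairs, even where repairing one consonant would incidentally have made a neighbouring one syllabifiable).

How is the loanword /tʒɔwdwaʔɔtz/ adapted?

Substitution: /t/ → /ð/, giving /ðʒɔwdwaʔɔðz/.
Under (C)V(N), the unsyllabifiable consonants are /ð/, /w/, /d/, /ð/, /z/ (only a nasal (/m/, /n/, or /ŋ/) is licensed in coda position; onsets are limited to one consonant).
Each unlicensed consonant becomes the onset of a new syllable: /ð/ → /ðɔ/, /w/ → /wɔ/, /d/ → /dɔ/, /ð/ → /ðɔ/, /z/ → /zɔ/.

ðɔʒɔwɔdɔwaʔɔðɔzɔ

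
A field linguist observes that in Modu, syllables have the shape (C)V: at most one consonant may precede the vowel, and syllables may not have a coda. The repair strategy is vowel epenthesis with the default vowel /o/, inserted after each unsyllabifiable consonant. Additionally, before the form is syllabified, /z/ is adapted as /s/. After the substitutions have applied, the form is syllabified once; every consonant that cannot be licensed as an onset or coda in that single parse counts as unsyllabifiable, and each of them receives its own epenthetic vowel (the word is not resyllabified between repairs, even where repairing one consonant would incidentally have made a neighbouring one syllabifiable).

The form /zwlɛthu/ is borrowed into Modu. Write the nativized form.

sowolɛtohu

Substitution: /z/ → /s/, giving /swlɛthu/.
Under (C)V, the unsyllabifiable consonants are /s/, /w/, /t/ (no codas are permitted; onsets are limited to one consonant).
Each unlicensed consonant becomes the onset of a new syllable: /s/ → /so/, /w/ → /wo/, /t/ → /to/.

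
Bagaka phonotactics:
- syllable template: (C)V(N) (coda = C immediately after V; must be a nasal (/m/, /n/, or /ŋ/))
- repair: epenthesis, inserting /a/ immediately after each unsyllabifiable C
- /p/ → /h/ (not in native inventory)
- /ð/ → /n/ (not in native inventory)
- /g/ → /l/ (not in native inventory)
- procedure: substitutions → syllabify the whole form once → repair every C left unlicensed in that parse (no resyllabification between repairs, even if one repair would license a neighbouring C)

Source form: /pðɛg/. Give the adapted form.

hanɛla

Substitution: /p/ → /h/, /ð/ → /n/, /g/ → /l/, giving /hnɛl/.
The consonants /h/, /l/ cannot be parsed into a legal (C)V(N) syllable (only a nasal (/m/, /n/, or /ŋ/) is licensed in coda position; onsets are limited to one consonant).
Epenthesis after each stranded consonant: /h/ → /ha/, /l/ → /la/.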